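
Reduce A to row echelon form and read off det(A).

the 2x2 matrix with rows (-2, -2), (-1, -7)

det(A) = 12

Forward elimination:
R2 <- R2 - (1/2)*R1:  [  0  -6 ]
Upper-triangular form:
[ -2  -2 ]
[  0  -6 ]
det(A) = (-1)^0 * (-2) * (-6) = 12  (0 row swaps -> sign +1)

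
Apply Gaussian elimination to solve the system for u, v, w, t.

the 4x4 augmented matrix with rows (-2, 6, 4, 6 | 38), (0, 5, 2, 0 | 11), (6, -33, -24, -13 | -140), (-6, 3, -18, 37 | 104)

Forward elimination on [A|b]:
R3 <- R3 - (-3)*R1:  [   0  -15  -12    5  -26 ]
R4 <- R4 - (3)*R1:  [   0  -15  -30   19  -10 ]
R3 <- R3 - (-3)*R2:  [  0   0  -6   5   7 ]
R4 <- R4 - (-3)*R2:  [   0    0  -24   19   23 ]
R4 <- R4 - (4)*R3:  [  0   0   0  -1  -5 ]
Row echelon form:
[ -2  6   4   6  |  38 ]
[  0  5   2   0  |  11 ]
[  0  0  -6   5  |   7 ]
[  0  0   0  -1  |  -5 ]
Back-substitution:
t = (-5) / -1 = 5
w = (7 - (5)*(5)) / -6 = 3
v = (11 - (2)*(3)) / 5 = 1
u = (38 - (6)*(1) - (4)*(3) - (6)*(5)) / -2 = 5

(5, 1, 3, 5)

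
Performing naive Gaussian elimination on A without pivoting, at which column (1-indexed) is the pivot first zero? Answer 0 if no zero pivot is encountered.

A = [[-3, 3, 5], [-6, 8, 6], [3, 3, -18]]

Naive forward elimination:
R2 <- R2 - (2)*R1:  [  0   2  -4 ]
R3 <- R3 - (-1)*R1:  [   0    6  -13 ]
R3 <- R3 - (3)*R2:  [  0   0  -1 ]
All pivots nonzero; naive elimination completes without hitting a zero pivot.

first zero-pivot column = 0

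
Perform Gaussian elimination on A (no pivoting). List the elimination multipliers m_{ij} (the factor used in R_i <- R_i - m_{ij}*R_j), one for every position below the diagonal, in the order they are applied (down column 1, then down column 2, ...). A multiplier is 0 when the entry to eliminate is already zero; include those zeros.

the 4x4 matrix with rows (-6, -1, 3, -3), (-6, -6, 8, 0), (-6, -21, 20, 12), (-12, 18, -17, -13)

Forward elimination:
R2 <- R2 - (1)*R1:  [  0  -5   5   3 ]
R3 <- R3 - (1)*R1:  [   0  -20   17   15 ]
R4 <- R4 - (2)*R1:  [   0   20  -23   -7 ]
R3 <- R3 - (4)*R2:  [  0   0  -3   3 ]
R4 <- R4 - (-4)*R2:  [  0   0  -3   5 ]
R4 <- R4 - (1)*R3:  [ 0  0  0  2 ]
Multipliers (in order of application): m_{21} = 1, m_{31} = 1, m_{41} = 2, m_{32} = 4, m_{42} = -4, m_{43} = 1

multipliers: 1, 1, 2, 4, -4, 1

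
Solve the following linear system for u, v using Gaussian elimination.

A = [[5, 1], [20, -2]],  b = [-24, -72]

(-4, -4)

Forward elimination on [A|b]:
R2 <- R2 - (4)*R1:  [  0  -6  24 ]
Row echelon form:
[ 5   1  |  -24 ]
[ 0  -6  |   24 ]
Back-substitution:
v = (24) / -6 = -4
u = (-24 - (1)*(-4)) / 5 = -4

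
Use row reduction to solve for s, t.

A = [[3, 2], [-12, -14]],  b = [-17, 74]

Forward elimination on [A|b]:
R2 <- R2 - (-4)*R1:  [  0  -6   6 ]
Row echelon form:
[ 3   2  |  -17 ]
[ 0  -6  |    6 ]
Back-substitution:
t = (6) / -6 = -1
s = (-17 - (2)*(-1)) / 3 = -5

(-5, -1)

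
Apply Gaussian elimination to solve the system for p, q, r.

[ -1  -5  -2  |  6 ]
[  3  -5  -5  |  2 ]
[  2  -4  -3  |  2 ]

Forward elimination on [A|b]:
R2 <- R2 - (-3)*R1:  [   0  -20  -11   20 ]
R3 <- R3 - (-2)*R1:  [   0  -14   -7   14 ]
R3 <- R3 - (7/10)*R2:  [    0     0  7/10     0 ]
Row echelon form:
[ -1   -5    -2  |   6 ]
[  0  -20   -11  |  20 ]
[  0    0  7/10  |   0 ]
Back-substitution:
r = (0) / (7/10) = 0
q = (20 - (-11)*(0)) / -20 = -1
p = (6 - (-5)*(-1) - (-2)*(0)) / -1 = -1

(-1, -1, 0)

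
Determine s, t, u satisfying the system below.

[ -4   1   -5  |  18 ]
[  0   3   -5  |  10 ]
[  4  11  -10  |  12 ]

(-2, 0, -2)

Forward elimination on [A|b]:
R3 <- R3 - (-1)*R1:  [   0   12  -15   30 ]
R3 <- R3 - (4)*R2:  [   0    0    5  -10 ]
Row echelon form:
[ -4  1  -5  |   18 ]
[  0  3  -5  |   10 ]
[  0  0   5  |  -10 ]
Back-substitution:
u = (-10) / 5 = -2
t = (10 - (-5)*(-2)) / 3 = 0
s = (18 - (1)*(0) - (-5)*(-2)) / -4 = -2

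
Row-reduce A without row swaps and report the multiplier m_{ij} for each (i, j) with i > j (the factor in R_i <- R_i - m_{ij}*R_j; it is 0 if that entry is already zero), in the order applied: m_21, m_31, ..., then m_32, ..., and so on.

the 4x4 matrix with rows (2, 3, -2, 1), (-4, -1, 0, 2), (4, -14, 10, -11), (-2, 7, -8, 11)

multipliers: -2, 2, -1, -4, 2, 1

Forward elimination:
R2 <- R2 - (-2)*R1:  [  0   5  -4   4 ]
R3 <- R3 - (2)*R1:  [   0  -20   14  -13 ]
R4 <- R4 - (-1)*R1:  [   0   10  -10   12 ]
R3 <- R3 - (-4)*R2:  [  0   0  -2   3 ]
R4 <- R4 - (2)*R2:  [  0   0  -2   4 ]
R4 <- R4 - (1)*R3:  [ 0  0  0  1 ]
Multipliers (in order of application): m_{21} = -2, m_{31} = 2, m_{41} = -1, m_{32} = -4, m_{42} = 2, m_{43} = 1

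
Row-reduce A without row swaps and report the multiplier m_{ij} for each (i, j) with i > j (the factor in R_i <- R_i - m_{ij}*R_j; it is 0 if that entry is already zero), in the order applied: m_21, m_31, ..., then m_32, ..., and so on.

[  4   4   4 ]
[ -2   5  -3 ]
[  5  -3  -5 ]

Forward elimination:
R2 <- R2 - (-1/2)*R1:  [  0   7  -1 ]
R3 <- R3 - (5/4)*R1:  [   0   -8  -10 ]
R3 <- R3 - (-8/7)*R2:  [     0      0  -78/7 ]
Multipliers (in order of application): m_{21} = -1/2, m_{31} = 5/4, m_{32} = -8/7

multipliers: -1/2, 5/4, -8/7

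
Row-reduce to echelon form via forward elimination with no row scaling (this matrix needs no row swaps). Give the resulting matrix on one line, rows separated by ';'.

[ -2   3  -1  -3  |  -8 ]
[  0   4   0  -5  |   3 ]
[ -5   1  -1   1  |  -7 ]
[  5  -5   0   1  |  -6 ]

REF = [-2 3 -1 -3 -8; 0 4 0 -5 3; 0 0 3/2 3/8 143/8; 0 0 0 -11/4 23/12]

Forward elimination:
R3 <- R3 - (5/2)*R1:  [     0  -13/2    3/2   17/2     13 ]
R4 <- R4 - (-5/2)*R1:  [     0    5/2   -5/2  -13/2    -26 ]
R3 <- R3 - (-13/8)*R2:  [     0      0    3/2    3/8  143/8 ]
R4 <- R4 - (5/8)*R2:  [      0       0    -5/2   -27/8  -223/8 ]
R4 <- R4 - (-5/3)*R3:  [     0      0      0  -11/4  23/12 ]
Row echelon form:
[ -2  3   -1     -3  |     -8 ]
[  0  4    0     -5  |      3 ]
[  0  0  3/2    3/8  |  143/8 ]
[  0  0    0  -11/4  |  23/12 ]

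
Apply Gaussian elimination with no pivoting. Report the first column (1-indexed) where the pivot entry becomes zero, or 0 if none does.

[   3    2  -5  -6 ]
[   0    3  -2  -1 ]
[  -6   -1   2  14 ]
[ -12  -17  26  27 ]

first zero-pivot column = 4

Naive forward elimination:
R3 <- R3 - (-2)*R1:  [  0   3  -8   2 ]
R4 <- R4 - (-4)*R1:  [  0  -9   6   3 ]
R3 <- R3 - (1)*R2:  [  0   0  -6   3 ]
R4 <- R4 - (-3)*R2:  [ 0  0  0  0 ]
Matrix at this point:
[ 3  2  -5  -6 ]
[ 0  3  -2  -1 ]
[ 0  0  -6   3 ]
[ 0  0   0   0 ]
Pivot entry (4,4) in the last row is zero and there are no rows below to swap with -> zero pivot in column 4 (A is singular).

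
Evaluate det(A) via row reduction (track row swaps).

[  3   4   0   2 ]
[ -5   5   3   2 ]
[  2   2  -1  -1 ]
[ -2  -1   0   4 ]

det(A) = -163

Forward elimination:
R2 <- R2 - (-5/3)*R1:  [    0  35/3     3  16/3 ]
R3 <- R3 - (2/3)*R1:  [    0  -2/3    -1  -7/3 ]
R4 <- R4 - (-2/3)*R1:  [    0   5/3     0  16/3 ]
R3 <- R3 - (-2/35)*R2:  [      0       0  -29/35  -71/35 ]
R4 <- R4 - (1/7)*R2:  [    0     0  -3/7  32/7 ]
R4 <- R4 - (15/29)*R3:  [      0       0       0  163/29 ]
Upper-triangular form:
[ 3     4       0       2 ]
[ 0  35/3       3    16/3 ]
[ 0     0  -29/35  -71/35 ]
[ 0     0       0  163/29 ]
det(A) = (-1)^0 * (3) * (35/3) * (-29/35) * (163/29) = -163  (0 row swaps -> sign +1)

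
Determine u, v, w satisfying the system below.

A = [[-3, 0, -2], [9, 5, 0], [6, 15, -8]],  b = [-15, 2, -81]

Forward elimination on [A|b]:
R2 <- R2 - (-3)*R1:  [   0    5   -6  -43 ]
R3 <- R3 - (-2)*R1:  [    0    15   -12  -111 ]
R3 <- R3 - (3)*R2:  [  0   0   6  18 ]
Row echelon form:
[ -3  0  -2  |  -15 ]
[  0  5  -6  |  -43 ]
[  0  0   6  |   18 ]
Back-substitution:
w = (18) / 6 = 3
v = (-43 - (-6)*(3)) / 5 = -5
u = (-15 - (-2)*(3)) / -3 = 3

(3, -5, 3)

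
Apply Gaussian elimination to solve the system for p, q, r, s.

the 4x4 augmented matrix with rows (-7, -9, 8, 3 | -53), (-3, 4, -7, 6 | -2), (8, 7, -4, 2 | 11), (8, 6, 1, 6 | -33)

(1, -1, -5, -5)

Forward elimination on [A|b]:
R2 <- R2 - (3/7)*R1:  [     0   55/7  -73/7   33/7  145/7 ]
R3 <- R3 - (-8/7)*R1:  [      0   -23/7    36/7    38/7  -347/7 ]
R4 <- R4 - (-8/7)*R1:  [      0   -30/7    71/7    66/7  -655/7 ]
R3 <- R3 - (-23/55)*R2:  [       0        0    43/55     37/5  -450/11 ]
R4 <- R4 - (-6/11)*R2:  [       0        0    49/11       12  -905/11 ]
R4 <- R4 - (245/43)*R3:  [        0         0         0  -1297/43   6485/43 ]
Row echelon form:
[ -7    -9      8         3  |      -53 ]
[  0  55/7  -73/7      33/7  |    145/7 ]
[  0     0  43/55      37/5  |  -450/11 ]
[  0     0      0  -1297/43  |  6485/43 ]
Back-substitution:
s = (6485/43) / (-1297/43) = -5
r = (-450/11 - (37/5)*(-5)) / (43/55) = -5
q = (145/7 - (-73/7)*(-5) - (33/7)*(-5)) / (55/7) = -1
p = (-53 - (-9)*(-1) - (8)*(-5) - (3)*(-5)) / -7 = 1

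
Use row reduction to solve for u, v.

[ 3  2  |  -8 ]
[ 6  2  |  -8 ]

Forward elimination on [A|b]:
R2 <- R2 - (2)*R1:  [  0  -2   8 ]
Row echelon form:
[ 3   2  |  -8 ]
[ 0  -2  |   8 ]
Back-substitution:
v = (8) / -2 = -4
u = (-8 - (2)*(-4)) / 3 = 0

(0, -4)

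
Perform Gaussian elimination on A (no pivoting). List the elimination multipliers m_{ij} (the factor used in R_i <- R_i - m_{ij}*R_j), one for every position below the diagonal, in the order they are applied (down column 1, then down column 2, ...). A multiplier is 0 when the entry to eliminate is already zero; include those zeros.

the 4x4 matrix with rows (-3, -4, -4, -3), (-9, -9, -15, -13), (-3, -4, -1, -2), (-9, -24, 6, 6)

multipliers: 3, 1, 3, 0, -4, 2

Forward elimination:
R2 <- R2 - (3)*R1:  [  0   3  -3  -4 ]
R3 <- R3 - (1)*R1:  [ 0  0  3  1 ]
R4 <- R4 - (3)*R1:  [   0  -12   18   15 ]
R3: entry in column 2 is already 0 -> m_{32} = 0 (no row operation needed)
R4 <- R4 - (-4)*R2:  [  0   0   6  -1 ]
R4 <- R4 - (2)*R3:  [  0   0   0  -3 ]
Multipliers (in order of application): m_{21} = 3, m_{31} = 1, m_{41} = 3, m_{32} = 0, m_{42} = -4, m_{43} = 2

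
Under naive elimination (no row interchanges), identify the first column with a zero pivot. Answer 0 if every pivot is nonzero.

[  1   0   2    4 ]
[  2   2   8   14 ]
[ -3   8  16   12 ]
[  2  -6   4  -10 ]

first zero-pivot column = 4

Naive forward elimination:
R2 <- R2 - (2)*R1:  [ 0  2  4  6 ]
R3 <- R3 - (-3)*R1:  [  0   8  22  24 ]
R4 <- R4 - (2)*R1:  [   0   -6    0  -18 ]
R3 <- R3 - (4)*R2:  [ 0  0  6  0 ]
R4 <- R4 - (-3)*R2:  [  0   0  12   0 ]
R4 <- R4 - (2)*R3:  [ 0  0  0  0 ]
Matrix at this point:
[ 1  0  2  4 ]
[ 0  2  4  6 ]
[ 0  0  6  0 ]
[ 0  0  0  0 ]
Pivot entry (4,4) in the last row is zero and there are no rows below to swap with -> zero pivot in column 4 (A is singular).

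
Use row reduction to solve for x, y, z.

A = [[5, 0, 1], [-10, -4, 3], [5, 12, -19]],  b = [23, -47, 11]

Forward elimination on [A|b]:
R2 <- R2 - (-2)*R1:  [  0  -4   5  -1 ]
R3 <- R3 - (1)*R1:  [   0   12  -20  -12 ]
R3 <- R3 - (-3)*R2:  [   0    0   -5  -15 ]
Row echelon form:
[ 5   0   1  |   23 ]
[ 0  -4   5  |   -1 ]
[ 0   0  -5  |  -15 ]
Back-substitution:
z = (-15) / -5 = 3
y = (-1 - (5)*(3)) / -4 = 4
x = (23 - (1)*(3)) / 5 = 4

(4, 4, 3)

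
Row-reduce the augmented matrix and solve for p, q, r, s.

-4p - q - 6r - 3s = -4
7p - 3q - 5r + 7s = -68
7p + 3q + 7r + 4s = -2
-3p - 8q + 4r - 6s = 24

Forward elimination on [A|b]:
R2 <- R2 - (-7/4)*R1:  [     0  -19/4  -31/2    7/4    -75 ]
R3 <- R3 - (-7/4)*R1:  [    0   5/4  -7/2  -5/4    -9 ]
R4 <- R4 - (3/4)*R1:  [     0  -29/4   17/2  -15/4     27 ]
R3 <- R3 - (-5/19)*R2:  [       0        0  -144/19   -15/19  -546/19 ]
R4 <- R4 - (29/19)*R2:  [       0        0   611/19  -122/19  2688/19 ]
R4 <- R4 - (-611/144)*R3:  [       0        0        0  -469/48   469/24 ]
Row echelon form:
[ -4     -1       -6       -3  |       -4 ]
[  0  -19/4    -31/2      7/4  |      -75 ]
[  0      0  -144/19   -15/19  |  -546/19 ]
[  0      0        0  -469/48  |   469/24 ]
Back-substitution:
s = (469/24) / (-469/48) = -2
r = (-546/19 - (-15/19)*(-2)) / (-144/19) = 4
q = (-75 - (-31/2)*(4) - (7/4)*(-2)) / (-19/4) = 2
p = (-4 - (-1)*(2) - (-6)*(4) - (-3)*(-2)) / -4 = -4

(-4, 2, 4, -2)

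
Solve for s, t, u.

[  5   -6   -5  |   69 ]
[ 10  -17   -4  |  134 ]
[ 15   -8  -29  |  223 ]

Forward elimination on [A|b]:
R2 <- R2 - (2)*R1:  [  0  -5   6  -4 ]
R3 <- R3 - (3)*R1:  [   0   10  -14   16 ]
R3 <- R3 - (-2)*R2:  [  0   0  -2   8 ]
Row echelon form:
[ 5  -6  -5  |  69 ]
[ 0  -5   6  |  -4 ]
[ 0   0  -2  |   8 ]
Back-substitution:
u = (8) / -2 = -4
t = (-4 - (6)*(-4)) / -5 = -4
s = (69 - (-6)*(-4) - (-5)*(-4)) / 5 = 5

(5, -4, -4)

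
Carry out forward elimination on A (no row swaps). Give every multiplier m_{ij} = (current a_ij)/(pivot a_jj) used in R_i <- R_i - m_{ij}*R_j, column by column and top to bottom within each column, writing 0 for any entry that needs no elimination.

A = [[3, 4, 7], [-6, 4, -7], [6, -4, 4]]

Forward elimination:
R2 <- R2 - (-2)*R1:  [  0  12   7 ]
R3 <- R3 - (2)*R1:  [   0  -12  -10 ]
R3 <- R3 - (-1)*R2:  [  0   0  -3 ]
Multipliers (in order of application): m_{21} = -2, m_{31} = 2, m_{32} = -1

multipliers: -2, 2, -1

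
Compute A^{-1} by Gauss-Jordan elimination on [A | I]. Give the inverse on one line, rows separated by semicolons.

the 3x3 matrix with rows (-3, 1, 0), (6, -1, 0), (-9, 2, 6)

inverse = [1/3 1/3 0; 2 1 0; -1/6 1/6 1/6]

Gauss-Jordan on [A | I]:
R1 <- (1/-3)*R1:  [    1  -1/3     0  |  -1/3     0     0 ]
R2 <- R2 - (6)*R1:  [ 0  1  0  |  2  1  0 ]
R3 <- R3 - (-9)*R1:  [  0  -1   6  |  -3   0   1 ]
R1 <- R1 - (-1/3)*R2:  [   1    0    0  |  1/3  1/3    0 ]
R3 <- R3 - (-1)*R2:  [  0   0   6  |  -1   1   1 ]
R3 <- (1/6)*R3:  [    0     0     1  |  -1/6   1/6   1/6 ]
Right block of [I | A^{-1}] is the inverse:
[  1/3  1/3    0 ]
[    2    1    0 ]
[ -1/6  1/6  1/6 ]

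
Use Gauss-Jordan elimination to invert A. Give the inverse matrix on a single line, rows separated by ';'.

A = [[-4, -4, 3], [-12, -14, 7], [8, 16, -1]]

inverse = [49/12 -11/6 -7/12; -11/6 5/6 1/3; 10/3 -4/3 -1/3]

Gauss-Jordan on [A | I]:
R1 <- (1/-4)*R1:  [    1     1  -3/4  |  -1/4     0     0 ]
R2 <- R2 - (-12)*R1:  [  0  -2  -2  |  -3   1   0 ]
R3 <- R3 - (8)*R1:  [ 0  8  5  |  2  0  1 ]
R2 <- (1/-2)*R2:  [    0     1     1  |   3/2  -1/2     0 ]
R1 <- R1 - (1)*R2:  [    1     0  -7/4  |  -7/4   1/2     0 ]
R3 <- R3 - (8)*R2:  [   0    0   -3  |  -10    4    1 ]
R3 <- (1/-3)*R3:  [    0     0     1  |  10/3  -4/3  -1/3 ]
R1 <- R1 - (-7/4)*R3:  [     1      0      0  |  49/12  -11/6  -7/12 ]
R2 <- R2 - (1)*R3:  [     0      1      0  |  -11/6    5/6    1/3 ]
Right block of [I | A^{-1}] is the inverse:
[ 49/12  -11/6  -7/12 ]
[ -11/6    5/6    1/3 ]
[  10/3   -4/3   -1/3 ]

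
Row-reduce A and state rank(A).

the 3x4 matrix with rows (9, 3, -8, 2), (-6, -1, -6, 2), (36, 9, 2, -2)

rank(A) = 2

Row reduction:
R2 <- R2 - (-2/3)*R1:  [     0      1  -34/3   10/3 ]
R3 <- R3 - (4)*R1:  [   0   -3   34  -10 ]
R3 <- R3 - (-3)*R2:  [ 0  0  0  0 ]
Row echelon form:
[ 9  3     -8     2 ]
[ 0  1  -34/3  10/3 ]
[ 0  0      0     0 ]
Nonzero rows / pivot columns: 2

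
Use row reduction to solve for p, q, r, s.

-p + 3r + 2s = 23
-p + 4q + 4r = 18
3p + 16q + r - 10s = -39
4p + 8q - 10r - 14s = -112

Forward elimination on [A|b]:
R2 <- R2 - (1)*R1:  [  0   4   1  -2  -5 ]
R3 <- R3 - (-3)*R1:  [  0  16  10  -4  30 ]
R4 <- R4 - (-4)*R1:  [   0    8    2   -6  -20 ]
R3 <- R3 - (4)*R2:  [  0   0   6   4  50 ]
R4 <- R4 - (2)*R2:  [   0    0    0   -2  -10 ]
Row echelon form:
[ -1  0  3   2  |   23 ]
[  0  4  1  -2  |   -5 ]
[  0  0  6   4  |   50 ]
[  0  0  0  -2  |  -10 ]
Back-substitution:
s = (-10) / -2 = 5
r = (50 - (4)*(5)) / 6 = 5
q = (-5 - (1)*(5) - (-2)*(5)) / 4 = 0
p = (23 - (3)*(5) - (2)*(5)) / -1 = 2

(2, 0, 5, 5)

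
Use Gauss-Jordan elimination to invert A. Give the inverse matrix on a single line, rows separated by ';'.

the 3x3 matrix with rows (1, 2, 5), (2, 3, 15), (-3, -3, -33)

inverse = [-18 17 5; 7 -6 -5/3; 1 -1 -1/3]

Gauss-Jordan on [A | I]:
R2 <- R2 - (2)*R1:  [  0  -1   5  |  -2   1   0 ]
R3 <- R3 - (-3)*R1:  [   0    3  -18  |    3    0    1 ]
R2 <- (1/-1)*R2:  [  0   1  -5  |   2  -1   0 ]
R1 <- R1 - (2)*R2:  [  1   0  15  |  -3   2   0 ]
R3 <- R3 - (3)*R2:  [  0   0  -3  |  -3   3   1 ]
R3 <- (1/-3)*R3:  [    0     0     1  |     1    -1  -1/3 ]
R1 <- R1 - (15)*R3:  [   1    0    0  |  -18   17    5 ]
R2 <- R2 - (-5)*R3:  [    0     1     0  |     7    -6  -5/3 ]
Right block of [I | A^{-1}] is the inverse:
[ -18  17     5 ]
[   7  -6  -5/3 ]
[   1  -1  -1/3 ]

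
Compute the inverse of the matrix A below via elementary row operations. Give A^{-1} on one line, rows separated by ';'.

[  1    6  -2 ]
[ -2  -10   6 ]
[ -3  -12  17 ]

inverse = [-49/5 -39/5 8/5; 8/5 11/10 -1/5; -3/5 -3/5 1/5]

Gauss-Jordan on [A | I]:
R2 <- R2 - (-2)*R1:  [ 0  2  2  |  2  1  0 ]
R3 <- R3 - (-3)*R1:  [  0   6  11  |   3   0   1 ]
R2 <- (1/2)*R2:  [   0    1    1  |    1  1/2    0 ]
R1 <- R1 - (6)*R2:  [  1   0  -8  |  -5  -3   0 ]
R3 <- R3 - (6)*R2:  [  0   0   5  |  -3  -3   1 ]
R3 <- (1/5)*R3:  [    0     0     1  |  -3/5  -3/5   1/5 ]
R1 <- R1 - (-8)*R3:  [     1      0      0  |  -49/5  -39/5    8/5 ]
R2 <- R2 - (1)*R3:  [     0      1      0  |    8/5  11/10   -1/5 ]
Right block of [I | A^{-1}] is the inverse:
[ -49/5  -39/5   8/5 ]
[   8/5  11/10  -1/5 ]
[  -3/5   -3/5   1/5 ]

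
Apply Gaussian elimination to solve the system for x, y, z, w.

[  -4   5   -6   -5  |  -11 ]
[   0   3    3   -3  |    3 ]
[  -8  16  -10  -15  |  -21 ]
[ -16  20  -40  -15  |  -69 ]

(4, -4, 0, -5)

Forward elimination on [A|b]:
R3 <- R3 - (2)*R1:  [  0   6   2  -5   1 ]
R4 <- R4 - (4)*R1:  [   0    0  -16    5  -25 ]
R3 <- R3 - (2)*R2:  [  0   0  -4   1  -5 ]
R4 <- R4 - (4)*R3:  [  0   0   0   1  -5 ]
Row echelon form:
[ -4  5  -6  -5  |  -11 ]
[  0  3   3  -3  |    3 ]
[  0  0  -4   1  |   -5 ]
[  0  0   0   1  |   -5 ]
Back-substitution:
w = (-5) / 1 = -5
z = (-5 - (1)*(-5)) / -4 = 0
y = (3 - (3)*(0) - (-3)*(-5)) / 3 = -4
x = (-11 - (5)*(-4) - (-6)*(0) - (-5)*(-5)) / -4 = 4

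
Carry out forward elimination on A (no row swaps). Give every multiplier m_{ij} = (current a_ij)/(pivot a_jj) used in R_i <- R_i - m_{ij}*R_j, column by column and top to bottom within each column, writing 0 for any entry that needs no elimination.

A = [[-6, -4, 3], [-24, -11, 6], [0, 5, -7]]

Forward elimination:
R2 <- R2 - (4)*R1:  [  0   5  -6 ]
R3: entry in column 1 is already 0 -> m_{31} = 0 (no row operation needed)
R3 <- R3 - (1)*R2:  [  0   0  -1 ]
Multipliers (in order of application): m_{21} = 4, m_{31} = 0, m_{32} = 1

multipliers: 4, 0, 1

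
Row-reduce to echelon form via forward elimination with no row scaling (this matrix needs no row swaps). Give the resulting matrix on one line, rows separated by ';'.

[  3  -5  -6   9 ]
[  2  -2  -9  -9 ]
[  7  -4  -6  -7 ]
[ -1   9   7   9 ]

REF = [3 -5 -6 9; 0 4/3 -5 -15; 0 0 147/4 233/4; 0 0 0 6319/147]

Forward elimination:
R2 <- R2 - (2/3)*R1:  [   0  4/3   -5  -15 ]
R3 <- R3 - (7/3)*R1:  [    0  23/3     8   -28 ]
R4 <- R4 - (-1/3)*R1:  [    0  22/3     5    12 ]
R3 <- R3 - (23/4)*R2:  [     0      0  147/4  233/4 ]
R4 <- R4 - (11/2)*R2:  [     0      0   65/2  189/2 ]
R4 <- R4 - (130/147)*R3:  [        0         0         0  6319/147 ]
Row echelon form:
[ 3   -5     -6         9 ]
[ 0  4/3     -5       -15 ]
[ 0    0  147/4     233/4 ]
[ 0    0      0  6319/147 ]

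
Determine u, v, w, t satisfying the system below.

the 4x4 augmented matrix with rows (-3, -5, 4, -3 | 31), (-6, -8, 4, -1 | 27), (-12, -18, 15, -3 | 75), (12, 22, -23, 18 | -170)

(-1, -1, 2, -5)

Forward elimination on [A|b]:
R2 <- R2 - (2)*R1:  [   0    2   -4    5  -35 ]
R3 <- R3 - (4)*R1:  [   0    2   -1    9  -49 ]
R4 <- R4 - (-4)*R1:  [   0    2   -7    6  -46 ]
R3 <- R3 - (1)*R2:  [   0    0    3    4  -14 ]
R4 <- R4 - (1)*R2:  [   0    0   -3    1  -11 ]
R4 <- R4 - (-1)*R3:  [   0    0    0    5  -25 ]
Row echelon form:
[ -3  -5   4  -3  |   31 ]
[  0   2  -4   5  |  -35 ]
[  0   0   3   4  |  -14 ]
[  0   0   0   5  |  -25 ]
Back-substitution:
t = (-25) / 5 = -5
w = (-14 - (4)*(-5)) / 3 = 2
v = (-35 - (-4)*(2) - (5)*(-5)) / 2 = -1
u = (31 - (-5)*(-1) - (4)*(2) - (-3)*(-5)) / -3 = -1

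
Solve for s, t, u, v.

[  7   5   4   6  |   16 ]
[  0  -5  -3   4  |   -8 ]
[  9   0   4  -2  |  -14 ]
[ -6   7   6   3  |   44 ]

Forward elimination on [A|b]:
R3 <- R3 - (9/7)*R1:  [      0   -45/7    -8/7   -68/7  -242/7 ]
R4 <- R4 - (-6/7)*R1:  [     0   79/7   66/7   57/7  404/7 ]
R3 <- R3 - (9/7)*R2:  [      0       0    19/7  -104/7  -170/7 ]
R4 <- R4 - (-79/35)*R2:  [       0        0    93/35   601/35  1388/35 ]
R4 <- R4 - (93/95)*R3:  [       0        0        0  3013/95  6026/95 ]
Row echelon form:
[ 7   5     4        6  |       16 ]
[ 0  -5    -3        4  |       -8 ]
[ 0   0  19/7   -104/7  |   -170/7 ]
[ 0   0     0  3013/95  |  6026/95 ]
Back-substitution:
v = (6026/95) / (3013/95) = 2
u = (-170/7 - (-104/7)*(2)) / (19/7) = 2
t = (-8 - (-3)*(2) - (4)*(2)) / -5 = 2
s = (16 - (5)*(2) - (4)*(2) - (6)*(2)) / 7 = -2

(-2, 2, 2, 2)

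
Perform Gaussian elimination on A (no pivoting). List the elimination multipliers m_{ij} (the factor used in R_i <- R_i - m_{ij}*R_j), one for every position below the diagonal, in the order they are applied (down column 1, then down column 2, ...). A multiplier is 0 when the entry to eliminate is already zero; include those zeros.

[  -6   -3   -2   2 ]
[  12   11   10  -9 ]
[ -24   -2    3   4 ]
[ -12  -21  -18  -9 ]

Forward elimination:
R2 <- R2 - (-2)*R1:  [  0   5   6  -5 ]
R3 <- R3 - (4)*R1:  [  0  10  11  -4 ]
R4 <- R4 - (2)*R1:  [   0  -15  -14  -13 ]
R3 <- R3 - (2)*R2:  [  0   0  -1   6 ]
R4 <- R4 - (-3)*R2:  [   0    0    4  -28 ]
R4 <- R4 - (-4)*R3:  [  0   0   0  -4 ]
Multipliers (in order of application): m_{21} = -2, m_{31} = 4, m_{41} = 2, m_{32} = 2, m_{42} = -3, m_{43} = -4

multipliers: -2, 4, 2, 2, -3, -4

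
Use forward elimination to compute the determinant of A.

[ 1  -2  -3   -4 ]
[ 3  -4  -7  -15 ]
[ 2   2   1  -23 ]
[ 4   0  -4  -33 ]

det(A) = -10

Forward elimination:
R2 <- R2 - (3)*R1:  [  0   2   2  -3 ]
R3 <- R3 - (2)*R1:  [   0    6    7  -15 ]
R4 <- R4 - (4)*R1:  [   0    8    8  -17 ]
R3 <- R3 - (3)*R2:  [  0   0   1  -6 ]
R4 <- R4 - (4)*R2:  [  0   0   0  -5 ]
Upper-triangular form:
[ 1  -2  -3  -4 ]
[ 0   2   2  -3 ]
[ 0   0   1  -6 ]
[ 0   0   0  -5 ]
det(A) = (-1)^0 * (1) * (2) * (1) * (-5) = -10  (0 row swaps -> sign +1)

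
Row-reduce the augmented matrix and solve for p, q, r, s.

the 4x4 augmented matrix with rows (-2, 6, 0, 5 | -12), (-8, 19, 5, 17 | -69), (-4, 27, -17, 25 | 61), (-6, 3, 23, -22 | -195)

(5, -2, -5, 2)

Forward elimination on [A|b]:
R2 <- R2 - (4)*R1:  [   0   -5    5   -3  -21 ]
R3 <- R3 - (2)*R1:  [   0   15  -17   15   85 ]
R4 <- R4 - (3)*R1:  [    0   -15    23   -37  -159 ]
R3 <- R3 - (-3)*R2:  [  0   0  -2   6  22 ]
R4 <- R4 - (3)*R2:  [   0    0    8  -28  -96 ]
R4 <- R4 - (-4)*R3:  [  0   0   0  -4  -8 ]
Row echelon form:
[ -2   6   0   5  |  -12 ]
[  0  -5   5  -3  |  -21 ]
[  0   0  -2   6  |   22 ]
[  0   0   0  -4  |   -8 ]
Back-substitution:
s = (-8) / -4 = 2
r = (22 - (6)*(2)) / -2 = -5
q = (-21 - (5)*(-5) - (-3)*(2)) / -5 = -2
p = (-12 - (6)*(-2) - (5)*(2)) / -2 = 5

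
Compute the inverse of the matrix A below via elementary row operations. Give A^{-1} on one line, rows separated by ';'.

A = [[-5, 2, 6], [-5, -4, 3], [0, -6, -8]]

Gauss-Jordan on [A | I]:
R1 <- (1/-5)*R1:  [    1  -2/5  -6/5  |  -1/5     0     0 ]
R2 <- R2 - (-5)*R1:  [  0  -6  -3  |  -1   1   0 ]
R2 <- (1/-6)*R2:  [    0     1   1/2  |   1/6  -1/6     0 ]
R1 <- R1 - (-2/5)*R2:  [     1      0     -1  |  -2/15  -1/15      0 ]
R3 <- R3 - (-6)*R2:  [  0   0  -5  |   1  -1   1 ]
R3 <- (1/-5)*R3:  [    0     0     1  |  -1/5   1/5  -1/5 ]
R1 <- R1 - (-1)*R3:  [    1     0     0  |  -1/3  2/15  -1/5 ]
R2 <- R2 - (1/2)*R3:  [     0      1      0  |   4/15  -4/15   1/10 ]
Right block of [I | A^{-1}] is the inverse:
[ -1/3   2/15  -1/5 ]
[ 4/15  -4/15  1/10 ]
[ -1/5    1/5  -1/5 ]

inverse = [-1/3 2/15 -1/5; 4/15 -4/15 1/10; -1/5 1/5 -1/5]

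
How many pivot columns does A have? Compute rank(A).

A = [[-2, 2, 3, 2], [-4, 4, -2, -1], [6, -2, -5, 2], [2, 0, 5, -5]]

rank(A) = 4

Row reduction:
R2 <- R2 - (2)*R1:  [  0   0  -8  -5 ]
R3 <- R3 - (-3)*R1:  [ 0  4  4  8 ]
R4 <- R4 - (-1)*R1:  [  0   2   8  -3 ]
R2 <-> R3   (pivot in column 2 was zero)
[ -2  2   3   2 ]
[  0  4   4   8 ]
[  0  0  -8  -5 ]
[  0  2   8  -3 ]
R4 <- R4 - (1/2)*R2:  [  0   0   6  -7 ]
R4 <- R4 - (-3/4)*R3:  [     0      0      0  -43/4 ]
Row echelon form:
[ -2  2   3      2 ]
[  0  4   4      8 ]
[  0  0  -8     -5 ]
[  0  0   0  -43/4 ]
Nonzero rows / pivot columns: 4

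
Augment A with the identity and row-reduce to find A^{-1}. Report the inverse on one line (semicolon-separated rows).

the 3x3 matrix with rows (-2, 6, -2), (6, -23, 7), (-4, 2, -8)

Gauss-Jordan on [A | I]:
R1 <- (1/-2)*R1:  [    1    -3     1  |  -1/2     0     0 ]
R2 <- R2 - (6)*R1:  [  0  -5   1  |   3   1   0 ]
R3 <- R3 - (-4)*R1:  [   0  -10   -4  |   -2    0    1 ]
R2 <- (1/-5)*R2:  [    0     1  -1/5  |  -3/5  -1/5     0 ]
R1 <- R1 - (-3)*R2:  [      1       0     2/5  |  -23/10    -3/5       0 ]
R3 <- R3 - (-10)*R2:  [  0   0  -6  |  -8  -2   1 ]
R3 <- (1/-6)*R3:  [    0     0     1  |   4/3   1/3  -1/6 ]
R1 <- R1 - (2/5)*R3:  [      1       0       0  |   -17/6  -11/15    1/15 ]
R2 <- R2 - (-1/5)*R3:  [     0      1      0  |   -1/3  -2/15  -1/30 ]
Right block of [I | A^{-1}] is the inverse:
[ -17/6  -11/15   1/15 ]
[  -1/3   -2/15  -1/30 ]
[   4/3     1/3   -1/6 ]

inverse = [-17/6 -11/15 1/15; -1/3 -2/15 -1/30; 4/3 1/3 -1/6]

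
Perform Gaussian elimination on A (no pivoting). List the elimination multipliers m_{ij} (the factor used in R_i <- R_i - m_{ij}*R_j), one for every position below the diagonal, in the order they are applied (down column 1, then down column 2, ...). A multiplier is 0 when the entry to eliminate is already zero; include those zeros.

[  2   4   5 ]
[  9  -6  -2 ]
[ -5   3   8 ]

Forward elimination:
R2 <- R2 - (9/2)*R1:  [     0    -24  -49/2 ]
R3 <- R3 - (-5/2)*R1:  [    0    13  41/2 ]
R3 <- R3 - (-13/24)*R2:  [      0       0  347/48 ]
Multipliers (in order of application): m_{21} = 9/2, m_{31} = -5/2, m_{32} = -13/24

multipliers: 9/2, -5/2, -13/24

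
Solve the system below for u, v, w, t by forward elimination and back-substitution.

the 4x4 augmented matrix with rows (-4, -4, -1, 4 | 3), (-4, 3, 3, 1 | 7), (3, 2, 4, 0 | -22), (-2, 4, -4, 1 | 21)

Forward elimination on [A|b]:
R2 <- R2 - (1)*R1:  [  0   7   4  -3   4 ]
R3 <- R3 - (-3/4)*R1:  [     0     -1   13/4      3  -79/4 ]
R4 <- R4 - (1/2)*R1:  [    0     6  -7/2    -1  39/2 ]
R3 <- R3 - (-1/7)*R2:  [       0        0   107/28     18/7  -537/28 ]
R4 <- R4 - (6/7)*R2:  [      0       0  -97/14    11/7  225/14 ]
R4 <- R4 - (-194/107)*R3:  [         0          0          0    667/107  -2001/107 ]
Row echelon form:
[ -4  -4      -1        4  |          3 ]
[  0   7       4       -3  |          4 ]
[  0   0  107/28     18/7  |    -537/28 ]
[  0   0       0  667/107  |  -2001/107 ]
Back-substitution:
t = (-2001/107) / (667/107) = -3
w = (-537/28 - (18/7)*(-3)) / (107/28) = -3
v = (4 - (4)*(-3) - (-3)*(-3)) / 7 = 1
u = (3 - (-4)*(1) - (-1)*(-3) - (4)*(-3)) / -4 = -4

(-4, 1, -3, -3)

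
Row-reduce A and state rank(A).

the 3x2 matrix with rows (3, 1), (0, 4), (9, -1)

Row reduction:
R3 <- R3 - (3)*R1:  [  0  -4 ]
R3 <- R3 - (-1)*R2:  [ 0  0 ]
Row echelon form:
[ 3  1 ]
[ 0  4 ]
[ 0  0 ]
Nonzero rows / pivot columns: 2

rank(A) = 2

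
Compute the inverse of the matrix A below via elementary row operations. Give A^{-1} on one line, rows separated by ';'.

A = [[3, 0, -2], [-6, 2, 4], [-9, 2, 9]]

inverse = [5/9 -2/9 2/9; 1 1/2 0; 1/3 -1/3 1/3]

Gauss-Jordan on [A | I]:
R1 <- (1/3)*R1:  [    1     0  -2/3  |   1/3     0     0 ]
R2 <- R2 - (-6)*R1:  [ 0  2  0  |  2  1  0 ]
R3 <- R3 - (-9)*R1:  [ 0  2  3  |  3  0  1 ]
R2 <- (1/2)*R2:  [   0    1    0  |    1  1/2    0 ]
R3 <- R3 - (2)*R2:  [  0   0   3  |   1  -1   1 ]
R3 <- (1/3)*R3:  [    0     0     1  |   1/3  -1/3   1/3 ]
R1 <- R1 - (-2/3)*R3:  [    1     0     0  |   5/9  -2/9   2/9 ]
Right block of [I | A^{-1}] is the inverse:
[ 5/9  -2/9  2/9 ]
[   1   1/2    0 ]
[ 1/3  -1/3  1/3 ]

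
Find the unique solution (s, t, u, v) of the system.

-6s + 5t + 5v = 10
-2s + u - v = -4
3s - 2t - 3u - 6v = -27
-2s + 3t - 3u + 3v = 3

Forward elimination on [A|b]:
R2 <- R2 - (1/3)*R1:  [     0   -5/3      1   -8/3  -22/3 ]
R3 <- R3 - (-1/2)*R1:  [    0   1/2    -3  -7/2   -22 ]
R4 <- R4 - (1/3)*R1:  [    0   4/3    -3   4/3  -1/3 ]
R3 <- R3 - (-3/10)*R2:  [      0       0  -27/10  -43/10  -121/5 ]
R4 <- R4 - (-4/5)*R2:  [     0      0  -11/5   -4/5  -31/5 ]
R4 <- R4 - (22/27)*R3:  [      0       0       0   73/27  365/27 ]
Row echelon form:
[ -6     5       0       5  |      10 ]
[  0  -5/3       1    -8/3  |   -22/3 ]
[  0     0  -27/10  -43/10  |  -121/5 ]
[  0     0       0   73/27  |  365/27 ]
Back-substitution:
v = (365/27) / (73/27) = 5
u = (-121/5 - (-43/10)*(5)) / (-27/10) = 1
t = (-22/3 - (1)*(1) - (-8/3)*(5)) / (-5/3) = -3
s = (10 - (5)*(-3) - (5)*(5)) / -6 = 0

(0, -3, 1, 5)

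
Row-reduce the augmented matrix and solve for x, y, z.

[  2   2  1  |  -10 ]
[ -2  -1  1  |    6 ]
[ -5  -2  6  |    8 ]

Forward elimination on [A|b]:
R2 <- R2 - (-1)*R1:  [  0   1   2  -4 ]
R3 <- R3 - (-5/2)*R1:  [    0     3  17/2   -17 ]
R3 <- R3 - (3)*R2:  [   0    0  5/2   -5 ]
Row echelon form:
[ 2  2    1  |  -10 ]
[ 0  1    2  |   -4 ]
[ 0  0  5/2  |   -5 ]
Back-substitution:
z = (-5) / (5/2) = -2
y = (-4 - (2)*(-2)) / 1 = 0
x = (-10 - (2)*(0) - (1)*(-2)) / 2 = -4

(-4, 0, -2)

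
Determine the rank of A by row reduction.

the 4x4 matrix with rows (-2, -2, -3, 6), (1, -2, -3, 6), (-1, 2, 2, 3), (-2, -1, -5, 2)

rank(A) = 4

Row reduction:
R2 <- R2 - (-1/2)*R1:  [    0    -3  -9/2     9 ]
R3 <- R3 - (1/2)*R1:  [   0    3  7/2    0 ]
R4 <- R4 - (1)*R1:  [  0   1  -2  -4 ]
R3 <- R3 - (-1)*R2:  [  0   0  -1   9 ]
R4 <- R4 - (-1/3)*R2:  [    0     0  -7/2    -1 ]
R4 <- R4 - (7/2)*R3:  [     0      0      0  -65/2 ]
Row echelon form:
[ -2  -2    -3      6 ]
[  0  -3  -9/2      9 ]
[  0   0    -1      9 ]
[  0   0     0  -65/2 ]
Nonzero rows / pivot columns: 4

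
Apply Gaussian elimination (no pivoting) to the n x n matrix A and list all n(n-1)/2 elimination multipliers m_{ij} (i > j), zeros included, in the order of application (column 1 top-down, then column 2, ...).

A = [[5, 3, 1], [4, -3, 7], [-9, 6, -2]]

Forward elimination:
R2 <- R2 - (4/5)*R1:  [     0  -27/5   31/5 ]
R3 <- R3 - (-9/5)*R1:  [    0  57/5  -1/5 ]
R3 <- R3 - (-19/9)*R2:  [     0      0  116/9 ]
Multipliers (in order of application): m_{21} = 4/5, m_{31} = -9/5, m_{32} = -19/9

multipliers: 4/5, -9/5, -19/9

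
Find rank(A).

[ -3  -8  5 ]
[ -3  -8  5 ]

rank(A) = 1

Row reduction:
R2 <- R2 - (1)*R1:  [ 0  0  0 ]
Row echelon form:
[ -3  -8  5 ]
[  0   0  0 ]
Nonzero rows / pivot columns: 1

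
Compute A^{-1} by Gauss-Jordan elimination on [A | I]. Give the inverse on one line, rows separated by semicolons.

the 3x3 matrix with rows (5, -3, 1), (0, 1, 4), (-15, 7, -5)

Gauss-Jordan on [A | I]:
R1 <- (1/5)*R1:  [    1  -3/5   1/5  |   1/5     0     0 ]
R3 <- R3 - (-15)*R1:  [  0  -2  -2  |   3   0   1 ]
R1 <- R1 - (-3/5)*R2:  [    1     0  13/5  |   1/5   3/5     0 ]
R3 <- R3 - (-2)*R2:  [ 0  0  6  |  3  2  1 ]
R3 <- (1/6)*R3:  [   0    0    1  |  1/2  1/3  1/6 ]
R1 <- R1 - (13/5)*R3:  [      1       0       0  |  -11/10   -4/15  -13/30 ]
R2 <- R2 - (4)*R3:  [    0     1     0  |    -2  -1/3  -2/3 ]
Right block of [I | A^{-1}] is the inverse:
[ -11/10  -4/15  -13/30 ]
[     -2   -1/3    -2/3 ]
[    1/2    1/3     1/6 ]

inverse = [-11/10 -4/15 -13/30; -2 -1/3 -2/3; 1/2 1/3 1/6]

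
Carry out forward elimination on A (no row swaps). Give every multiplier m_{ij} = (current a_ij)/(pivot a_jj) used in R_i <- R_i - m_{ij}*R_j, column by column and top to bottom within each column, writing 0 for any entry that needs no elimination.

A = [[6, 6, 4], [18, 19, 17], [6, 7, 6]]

Forward elimination:
R2 <- R2 - (3)*R1:  [ 0  1  5 ]
R3 <- R3 - (1)*R1:  [ 0  1  2 ]
R3 <- R3 - (1)*R2:  [  0   0  -3 ]
Multipliers (in order of application): m_{21} = 3, m_{31} = 1, m_{32} = 1

multipliers: 3, 1, 1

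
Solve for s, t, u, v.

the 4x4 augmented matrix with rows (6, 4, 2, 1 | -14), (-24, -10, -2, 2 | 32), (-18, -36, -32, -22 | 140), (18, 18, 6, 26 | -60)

Forward elimination on [A|b]:
R2 <- R2 - (-4)*R1:  [   0    6    6    6  -24 ]
R3 <- R3 - (-3)*R1:  [   0  -24  -26  -19   98 ]
R4 <- R4 - (3)*R1:  [   0    6    0   23  -18 ]
R3 <- R3 - (-4)*R2:  [  0   0  -2   5   2 ]
R4 <- R4 - (1)*R2:  [  0   0  -6  17   6 ]
R4 <- R4 - (3)*R3:  [ 0  0  0  2  0 ]
Row echelon form:
[ 6  4   2  1  |  -14 ]
[ 0  6   6  6  |  -24 ]
[ 0  0  -2  5  |    2 ]
[ 0  0   0  2  |    0 ]
Back-substitution:
v = (0) / 2 = 0
u = (2 - (5)*(0)) / -2 = -1
t = (-24 - (6)*(-1) - (6)*(0)) / 6 = -3
s = (-14 - (4)*(-3) - (2)*(-1) - (1)*(0)) / 6 = 0

(0, -3, -1, 0)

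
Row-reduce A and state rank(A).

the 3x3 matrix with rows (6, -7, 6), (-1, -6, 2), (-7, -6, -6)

Row reduction:
R2 <- R2 - (-1/6)*R1:  [     0  -43/6      3 ]
R3 <- R3 - (-7/6)*R1:  [     0  -85/6      1 ]
R3 <- R3 - (85/43)*R2:  [       0        0  -212/43 ]
Row echelon form:
[ 6     -7        6 ]
[ 0  -43/6        3 ]
[ 0      0  -212/43 ]
Nonzero rows / pivot columns: 3

rank(A) = 3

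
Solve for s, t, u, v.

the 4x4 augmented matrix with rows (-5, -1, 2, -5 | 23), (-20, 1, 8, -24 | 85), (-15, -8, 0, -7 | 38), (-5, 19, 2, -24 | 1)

Forward elimination on [A|b]:
R2 <- R2 - (4)*R1:  [  0   5   0  -4  -7 ]
R3 <- R3 - (3)*R1:  [   0   -5   -6    8  -31 ]
R4 <- R4 - (1)*R1:  [   0   20    0  -19  -22 ]
R3 <- R3 - (-1)*R2:  [   0    0   -6    4  -38 ]
R4 <- R4 - (4)*R2:  [  0   0   0  -3   6 ]
Row echelon form:
[ -5  -1   2  -5  |   23 ]
[  0   5   0  -4  |   -7 ]
[  0   0  -6   4  |  -38 ]
[  0   0   0  -3  |    6 ]
Back-substitution:
v = (6) / -3 = -2
u = (-38 - (4)*(-2)) / -6 = 5
t = (-7 - (-4)*(-2)) / 5 = -3
s = (23 - (-1)*(-3) - (2)*(5) - (-5)*(-2)) / -5 = 0

(0, -3, 5, -2)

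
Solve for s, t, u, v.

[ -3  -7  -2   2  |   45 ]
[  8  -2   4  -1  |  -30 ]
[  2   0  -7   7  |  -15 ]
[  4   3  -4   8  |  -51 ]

Forward elimination on [A|b]:
R2 <- R2 - (-8/3)*R1:  [     0  -62/3   -4/3   13/3     90 ]
R3 <- R3 - (-2/3)*R1:  [     0  -14/3  -25/3   25/3     15 ]
R4 <- R4 - (-4/3)*R1:  [     0  -19/3  -20/3   32/3      9 ]
R3 <- R3 - (7/31)*R2:  [       0        0  -249/31   228/31  -165/31 ]
R4 <- R4 - (19/62)*R2:  [       0        0  -194/31   579/62  -576/31 ]
R4 <- R4 - (194/249)*R3:  [        0         0         0   599/166  -1198/83 ]
Row echelon form:
[ -3     -7       -2        2  |        45 ]
[  0  -62/3     -4/3     13/3  |        90 ]
[  0      0  -249/31   228/31  |   -165/31 ]
[  0      0        0  599/166  |  -1198/83 ]
Back-substitution:
v = (-1198/83) / (599/166) = -4
u = (-165/31 - (228/31)*(-4)) / (-249/31) = -3
t = (90 - (-4/3)*(-3) - (13/3)*(-4)) / (-62/3) = -5
s = (45 - (-7)*(-5) - (-2)*(-3) - (2)*(-4)) / -3 = -4

(-4, -5, -3, -4)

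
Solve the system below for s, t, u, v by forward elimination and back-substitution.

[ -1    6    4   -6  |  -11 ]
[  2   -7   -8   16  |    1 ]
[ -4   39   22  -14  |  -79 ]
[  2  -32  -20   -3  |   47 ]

Forward elimination on [A|b]:
R2 <- R2 - (-2)*R1:  [   0    5    0    4  -21 ]
R3 <- R3 - (4)*R1:  [   0   15    6   10  -35 ]
R4 <- R4 - (-2)*R1:  [   0  -20  -12  -15   25 ]
R3 <- R3 - (3)*R2:  [  0   0   6  -2  28 ]
R4 <- R4 - (-4)*R2:  [   0    0  -12    1  -59 ]
R4 <- R4 - (-2)*R3:  [  0   0   0  -3  -3 ]
Row echelon form:
[ -1  6  4  -6  |  -11 ]
[  0  5  0   4  |  -21 ]
[  0  0  6  -2  |   28 ]
[  0  0  0  -3  |   -3 ]
Back-substitution:
v = (-3) / -3 = 1
u = (28 - (-2)*(1)) / 6 = 5
t = (-21 - (4)*(1)) / 5 = -5
s = (-11 - (6)*(-5) - (4)*(5) - (-6)*(1)) / -1 = -5

(-5, -5, 5, 1)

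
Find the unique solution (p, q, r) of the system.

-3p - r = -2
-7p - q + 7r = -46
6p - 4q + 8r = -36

(2, 4, -4)

Forward elimination on [A|b]:
R2 <- R2 - (7/3)*R1:  [      0      -1    28/3  -124/3 ]
R3 <- R3 - (-2)*R1:  [   0   -4    6  -40 ]
R3 <- R3 - (4)*R2:  [     0      0  -94/3  376/3 ]
Row echelon form:
[ -3   0     -1  |      -2 ]
[  0  -1   28/3  |  -124/3 ]
[  0   0  -94/3  |   376/3 ]
Back-substitution:
r = (376/3) / (-94/3) = -4
q = (-124/3 - (28/3)*(-4)) / -1 = 4
p = (-2 - (-1)*(-4)) / -3 = 2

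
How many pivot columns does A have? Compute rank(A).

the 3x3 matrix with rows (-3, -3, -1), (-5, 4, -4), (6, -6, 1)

Row reduction:
R2 <- R2 - (5/3)*R1:  [    0     9  -7/3 ]
R3 <- R3 - (-2)*R1:  [   0  -12   -1 ]
R3 <- R3 - (-4/3)*R2:  [     0      0  -37/9 ]
Row echelon form:
[ -3  -3     -1 ]
[  0   9   -7/3 ]
[  0   0  -37/9 ]
Nonzero rows / pivot columns: 3

rank(A) = 3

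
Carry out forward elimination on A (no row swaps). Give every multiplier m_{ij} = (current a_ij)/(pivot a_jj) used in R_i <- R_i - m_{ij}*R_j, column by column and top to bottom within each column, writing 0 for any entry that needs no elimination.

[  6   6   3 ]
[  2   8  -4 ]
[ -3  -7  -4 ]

multipliers: 1/3, -1/2, -2/3

Forward elimination:
R2 <- R2 - (1/3)*R1:  [  0   6  -5 ]
R3 <- R3 - (-1/2)*R1:  [    0    -4  -5/2 ]
R3 <- R3 - (-2/3)*R2:  [     0      0  -35/6 ]
Multipliers (in order of application): m_{21} = 1/3, m_{31} = -1/2, m_{32} = -2/3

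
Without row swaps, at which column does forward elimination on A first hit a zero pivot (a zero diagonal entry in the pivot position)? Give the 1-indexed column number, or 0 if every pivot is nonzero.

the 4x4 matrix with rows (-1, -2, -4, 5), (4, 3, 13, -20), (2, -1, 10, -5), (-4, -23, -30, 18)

first zero-pivot column = 0

Naive forward elimination:
R2 <- R2 - (-4)*R1:  [  0  -5  -3   0 ]
R3 <- R3 - (-2)*R1:  [  0  -5   2   5 ]
R4 <- R4 - (4)*R1:  [   0  -15  -14   -2 ]
R3 <- R3 - (1)*R2:  [ 0  0  5  5 ]
R4 <- R4 - (3)*R2:  [  0   0  -5  -2 ]
R4 <- R4 - (-1)*R3:  [ 0  0  0  3 ]
All pivots nonzero; naive elimination completes without hitting a zero pivot.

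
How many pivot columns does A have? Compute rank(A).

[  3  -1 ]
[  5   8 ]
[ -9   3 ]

Row reduction:
R2 <- R2 - (5/3)*R1:  [    0  29/3 ]
R3 <- R3 - (-3)*R1:  [ 0  0 ]
Row echelon form:
[ 3    -1 ]
[ 0  29/3 ]
[ 0     0 ]
Nonzero rows / pivot columns: 2

rank(A) = 2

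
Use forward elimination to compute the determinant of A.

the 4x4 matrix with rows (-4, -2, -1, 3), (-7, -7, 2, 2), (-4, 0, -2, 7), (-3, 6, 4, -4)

det(A) = -595

Forward elimination:
R2 <- R2 - (7/4)*R1:  [     0   -7/2   15/4  -13/4 ]
R3 <- R3 - (1)*R1:  [  0   2  -1   4 ]
R4 <- R4 - (3/4)*R1:  [     0   15/2   19/4  -25/4 ]
R3 <- R3 - (-4/7)*R2:  [    0     0   8/7  15/7 ]
R4 <- R4 - (-15/7)*R2:  [       0        0   179/14  -185/14 ]
R4 <- R4 - (179/16)*R3:  [       0        0        0  -595/16 ]
Upper-triangular form:
[ -4    -2    -1        3 ]
[  0  -7/2  15/4    -13/4 ]
[  0     0   8/7     15/7 ]
[  0     0     0  -595/16 ]
det(A) = (-1)^0 * (-4) * (-7/2) * (8/7) * (-595/16) = -595  (0 row swaps -> sign +1)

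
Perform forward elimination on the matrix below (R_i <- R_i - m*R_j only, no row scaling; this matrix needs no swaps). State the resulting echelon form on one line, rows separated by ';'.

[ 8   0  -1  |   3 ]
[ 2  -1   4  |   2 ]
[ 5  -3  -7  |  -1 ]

Forward elimination:
R2 <- R2 - (1/4)*R1:  [    0    -1  17/4   5/4 ]
R3 <- R3 - (5/8)*R1:  [     0     -3  -51/8  -23/8 ]
R3 <- R3 - (3)*R2:  [      0       0  -153/8   -53/8 ]
Row echelon form:
[ 8   0      -1  |      3 ]
[ 0  -1    17/4  |    5/4 ]
[ 0   0  -153/8  |  -53/8 ]

REF = [8 0 -1 3; 0 -1 17/4 5/4; 0 0 -153/8 -53/8]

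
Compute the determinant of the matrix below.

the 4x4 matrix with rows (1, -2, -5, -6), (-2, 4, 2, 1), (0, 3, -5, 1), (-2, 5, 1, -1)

det(A) = -78

Forward elimination:
R2 <- R2 - (-2)*R1:  [   0    0   -8  -11 ]
R4 <- R4 - (-2)*R1:  [   0    1   -9  -13 ]
R2 <-> R3   (pivot in column 2 was zero)
[ 1  -2  -5   -6 ]
[ 0   3  -5    1 ]
[ 0   0  -8  -11 ]
[ 0   1  -9  -13 ]
R4 <- R4 - (1/3)*R2:  [     0      0  -22/3  -40/3 ]
R4 <- R4 - (11/12)*R3:  [     0      0      0  -13/4 ]
Upper-triangular form:
[ 1  -2  -5     -6 ]
[ 0   3  -5      1 ]
[ 0   0  -8    -11 ]
[ 0   0   0  -13/4 ]
det(A) = (-1)^1 * (1) * (3) * (-8) * (-13/4) = -78  (1 row swap -> sign -1)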